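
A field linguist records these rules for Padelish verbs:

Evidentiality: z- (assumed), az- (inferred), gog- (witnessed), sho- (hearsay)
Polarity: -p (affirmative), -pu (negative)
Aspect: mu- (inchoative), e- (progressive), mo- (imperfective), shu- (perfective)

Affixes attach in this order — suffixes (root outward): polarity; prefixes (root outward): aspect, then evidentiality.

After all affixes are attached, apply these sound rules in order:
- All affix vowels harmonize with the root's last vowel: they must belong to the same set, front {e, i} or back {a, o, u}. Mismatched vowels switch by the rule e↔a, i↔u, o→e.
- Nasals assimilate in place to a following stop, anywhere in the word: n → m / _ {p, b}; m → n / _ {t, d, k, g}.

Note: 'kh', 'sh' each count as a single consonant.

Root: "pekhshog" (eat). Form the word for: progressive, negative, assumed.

zapekhshogpu

Attach aspect progressive e- → epekhshog.
Attach polarity negative -pu → epekhshogpu.
Attach evidentiality assumed z- → zepekhshogpu.
Apply vowel harmony: zepekhshogpu → zapekhshogpu.
Nasal assimilation: no change.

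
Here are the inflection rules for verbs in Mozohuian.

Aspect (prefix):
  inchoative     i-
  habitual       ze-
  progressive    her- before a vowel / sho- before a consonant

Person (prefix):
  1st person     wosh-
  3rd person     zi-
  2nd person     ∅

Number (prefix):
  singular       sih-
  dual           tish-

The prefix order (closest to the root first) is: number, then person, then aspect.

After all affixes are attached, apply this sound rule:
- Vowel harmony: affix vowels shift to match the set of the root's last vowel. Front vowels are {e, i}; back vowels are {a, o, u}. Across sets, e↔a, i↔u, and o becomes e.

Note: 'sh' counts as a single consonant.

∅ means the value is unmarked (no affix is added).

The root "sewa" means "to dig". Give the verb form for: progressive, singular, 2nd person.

shosuhsewa

Attach number singular sih- → sihsewa.
person = 2nd person: zero marking, form stays sihsewa.
Attach aspect progressive sho- (before consonant 's') → shosihsewa.
Apply vowel harmony: shosihsewa → shosuhsewa.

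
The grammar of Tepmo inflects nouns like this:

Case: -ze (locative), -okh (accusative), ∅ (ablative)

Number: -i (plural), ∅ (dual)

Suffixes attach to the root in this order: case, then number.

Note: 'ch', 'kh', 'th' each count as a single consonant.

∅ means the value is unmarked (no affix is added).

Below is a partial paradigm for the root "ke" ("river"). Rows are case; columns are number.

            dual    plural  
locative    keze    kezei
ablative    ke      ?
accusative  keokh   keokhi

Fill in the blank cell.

case = ablative: zero marking, form stays ke.
Attach number plural -i → kei.

kei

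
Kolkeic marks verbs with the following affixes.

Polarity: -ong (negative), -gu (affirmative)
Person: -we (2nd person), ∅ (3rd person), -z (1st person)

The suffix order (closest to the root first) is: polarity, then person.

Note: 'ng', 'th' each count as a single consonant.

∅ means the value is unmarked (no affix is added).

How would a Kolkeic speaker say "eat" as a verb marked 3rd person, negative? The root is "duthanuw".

duthanuwong

Attach polarity negative -ong → duthanuwong.
person = 3rd person: zero marking, form stays duthanuwong.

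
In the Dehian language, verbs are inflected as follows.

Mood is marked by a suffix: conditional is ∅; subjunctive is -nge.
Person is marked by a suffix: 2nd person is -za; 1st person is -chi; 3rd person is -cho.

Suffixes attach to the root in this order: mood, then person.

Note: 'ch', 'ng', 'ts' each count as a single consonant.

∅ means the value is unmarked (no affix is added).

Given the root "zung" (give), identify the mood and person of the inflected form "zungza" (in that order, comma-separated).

conditional, 2nd person

Segment: zung-za.
mood: ∅ → conditional.
person: -za → 2nd person.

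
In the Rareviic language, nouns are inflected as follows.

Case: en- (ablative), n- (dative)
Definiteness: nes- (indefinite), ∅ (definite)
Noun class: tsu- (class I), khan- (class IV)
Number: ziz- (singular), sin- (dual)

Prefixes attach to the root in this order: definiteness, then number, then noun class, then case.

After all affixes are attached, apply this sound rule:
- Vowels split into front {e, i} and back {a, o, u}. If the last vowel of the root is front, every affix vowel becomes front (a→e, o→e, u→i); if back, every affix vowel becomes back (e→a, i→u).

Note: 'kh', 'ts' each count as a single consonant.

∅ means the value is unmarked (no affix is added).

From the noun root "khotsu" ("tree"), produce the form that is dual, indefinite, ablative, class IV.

ankhansunnaskhotsu

Attach definiteness indefinite nes- → neskhotsu.
Attach number dual sin- → sinneskhotsu.
Attach noun class class IV khan- → khansinneskhotsu.
Attach case ablative en- → enkhansinneskhotsu.
Apply vowel harmony: enkhansinneskhotsu → ankhansunnaskhotsu.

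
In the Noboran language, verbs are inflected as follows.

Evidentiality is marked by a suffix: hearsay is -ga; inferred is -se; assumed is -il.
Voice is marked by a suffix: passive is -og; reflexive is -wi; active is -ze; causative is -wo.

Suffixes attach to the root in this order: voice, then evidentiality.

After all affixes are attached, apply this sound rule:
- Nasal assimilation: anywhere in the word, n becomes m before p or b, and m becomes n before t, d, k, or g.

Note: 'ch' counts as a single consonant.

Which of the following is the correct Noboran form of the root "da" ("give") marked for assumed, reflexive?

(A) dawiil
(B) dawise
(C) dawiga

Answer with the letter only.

A

Attach voice reflexive -wi → dawi.
Attach evidentiality assumed -il → dawiil.
Nasal assimilation: no change.
So the correct form is dawiil, option (A).
(B) dawise is wrong: it uses inferred instead of assumed for evidentiality.
(C) dawiga is wrong: it uses hearsay instead of assumed for evidentiality.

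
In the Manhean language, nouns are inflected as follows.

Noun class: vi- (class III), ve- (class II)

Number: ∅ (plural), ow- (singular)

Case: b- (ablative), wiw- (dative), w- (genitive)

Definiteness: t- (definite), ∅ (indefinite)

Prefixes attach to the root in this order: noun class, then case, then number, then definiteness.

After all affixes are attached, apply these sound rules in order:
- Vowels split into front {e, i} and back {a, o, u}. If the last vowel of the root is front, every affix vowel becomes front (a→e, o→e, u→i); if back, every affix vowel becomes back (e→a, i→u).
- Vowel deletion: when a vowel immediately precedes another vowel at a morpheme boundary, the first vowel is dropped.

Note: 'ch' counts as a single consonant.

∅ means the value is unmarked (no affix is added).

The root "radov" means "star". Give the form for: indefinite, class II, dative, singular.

Attach noun class class II ve- → veradov.
Attach case dative wiw- → wiwveradov.
Attach number singular ow- → owwiwveradov.
definiteness = indefinite: zero marking, form stays owwiwveradov.
Apply vowel harmony: owwiwveradov → owwuwvaradov.
Vowel deletion: no change.

owwuwvaradov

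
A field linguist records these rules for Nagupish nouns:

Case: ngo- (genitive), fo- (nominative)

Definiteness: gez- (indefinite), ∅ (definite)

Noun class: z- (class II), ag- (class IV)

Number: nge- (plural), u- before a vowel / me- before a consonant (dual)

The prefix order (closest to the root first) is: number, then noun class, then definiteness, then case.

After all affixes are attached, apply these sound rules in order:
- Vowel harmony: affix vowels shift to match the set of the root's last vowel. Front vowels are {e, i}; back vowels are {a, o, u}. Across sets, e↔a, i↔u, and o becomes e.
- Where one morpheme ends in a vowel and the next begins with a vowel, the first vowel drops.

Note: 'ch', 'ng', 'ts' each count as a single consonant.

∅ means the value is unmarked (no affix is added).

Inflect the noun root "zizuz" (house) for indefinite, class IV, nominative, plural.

fogazagngazizuz

Attach number plural nge- → ngezizuz.
Attach noun class class IV ag- → agngezizuz.
Attach definiteness indefinite gez- → gezagngezizuz.
Attach case nominative fo- → fogezagngezizuz.
Apply vowel harmony: fogezagngezizuz → fogazagngazizuz.
Vowel deletion: no change.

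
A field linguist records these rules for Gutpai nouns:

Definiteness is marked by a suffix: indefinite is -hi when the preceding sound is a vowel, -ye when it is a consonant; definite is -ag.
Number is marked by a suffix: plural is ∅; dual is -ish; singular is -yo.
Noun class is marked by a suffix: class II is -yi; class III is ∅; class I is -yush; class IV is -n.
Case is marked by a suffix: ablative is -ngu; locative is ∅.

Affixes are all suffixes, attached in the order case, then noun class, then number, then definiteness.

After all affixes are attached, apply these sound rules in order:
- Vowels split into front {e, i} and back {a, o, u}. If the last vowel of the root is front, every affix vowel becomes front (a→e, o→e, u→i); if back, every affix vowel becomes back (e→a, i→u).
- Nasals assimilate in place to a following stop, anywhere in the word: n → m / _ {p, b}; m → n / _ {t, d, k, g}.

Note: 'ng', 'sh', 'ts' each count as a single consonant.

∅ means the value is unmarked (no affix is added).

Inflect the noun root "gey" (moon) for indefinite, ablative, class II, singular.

geyngiyiyehi

Attach case ablative -ngu → geyngu.
Attach noun class class II -yi → geynguyi.
Attach number singular -yo → geynguyiyo.
Attach definiteness indefinite -hi (after vowel 'o') → geynguyiyohi.
Apply vowel harmony: geynguyiyohi → geyngiyiyehi.
Nasal assimilation: no change.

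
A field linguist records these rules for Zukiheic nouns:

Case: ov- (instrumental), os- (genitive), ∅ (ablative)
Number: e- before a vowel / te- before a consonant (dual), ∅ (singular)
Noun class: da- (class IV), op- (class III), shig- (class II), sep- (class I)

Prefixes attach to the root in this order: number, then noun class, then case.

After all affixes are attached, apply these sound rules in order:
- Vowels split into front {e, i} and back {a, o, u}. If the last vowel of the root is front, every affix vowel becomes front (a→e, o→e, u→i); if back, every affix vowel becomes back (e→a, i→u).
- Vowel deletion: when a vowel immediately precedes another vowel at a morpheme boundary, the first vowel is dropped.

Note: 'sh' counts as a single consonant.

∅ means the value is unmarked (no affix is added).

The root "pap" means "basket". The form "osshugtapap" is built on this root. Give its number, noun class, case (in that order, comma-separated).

dual, class II, genitive

Segment: os-shig-te-pap.
number: e/te- → dual.
noun class: shig- → class II.
case: os- → genitive.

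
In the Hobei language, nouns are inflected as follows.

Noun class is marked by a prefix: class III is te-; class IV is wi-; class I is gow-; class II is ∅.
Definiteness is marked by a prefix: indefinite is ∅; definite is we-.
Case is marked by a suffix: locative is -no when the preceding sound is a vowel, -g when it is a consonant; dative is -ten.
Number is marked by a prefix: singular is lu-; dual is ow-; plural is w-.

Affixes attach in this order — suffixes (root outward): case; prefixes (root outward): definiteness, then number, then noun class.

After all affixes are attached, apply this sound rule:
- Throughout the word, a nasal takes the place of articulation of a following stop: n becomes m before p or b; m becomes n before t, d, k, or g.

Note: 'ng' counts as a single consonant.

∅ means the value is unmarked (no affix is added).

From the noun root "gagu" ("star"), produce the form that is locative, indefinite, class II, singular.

lugaguno

definiteness = indefinite: zero marking, form stays gagu.
Attach number singular lu- → lugagu.
Attach case locative -no (after vowel 'u') → lugaguno.
noun class = class II: zero marking, form stays lugaguno.
Nasal assimilation: no change.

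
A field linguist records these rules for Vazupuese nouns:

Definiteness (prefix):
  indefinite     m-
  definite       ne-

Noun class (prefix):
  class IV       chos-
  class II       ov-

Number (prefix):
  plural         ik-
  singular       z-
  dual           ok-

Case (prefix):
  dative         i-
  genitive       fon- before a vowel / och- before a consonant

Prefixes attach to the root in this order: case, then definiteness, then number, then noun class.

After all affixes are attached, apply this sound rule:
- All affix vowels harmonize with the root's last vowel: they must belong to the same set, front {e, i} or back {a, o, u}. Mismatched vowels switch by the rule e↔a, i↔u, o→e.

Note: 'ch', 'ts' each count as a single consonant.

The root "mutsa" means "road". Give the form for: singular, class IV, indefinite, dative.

choszmumutsa

Attach case dative i- → imutsa.
Attach definiteness indefinite m- → mimutsa.
Attach number singular z- → zmimutsa.
Attach noun class class IV chos- → choszmimutsa.
Apply vowel harmony: choszmimutsa → choszmumutsa.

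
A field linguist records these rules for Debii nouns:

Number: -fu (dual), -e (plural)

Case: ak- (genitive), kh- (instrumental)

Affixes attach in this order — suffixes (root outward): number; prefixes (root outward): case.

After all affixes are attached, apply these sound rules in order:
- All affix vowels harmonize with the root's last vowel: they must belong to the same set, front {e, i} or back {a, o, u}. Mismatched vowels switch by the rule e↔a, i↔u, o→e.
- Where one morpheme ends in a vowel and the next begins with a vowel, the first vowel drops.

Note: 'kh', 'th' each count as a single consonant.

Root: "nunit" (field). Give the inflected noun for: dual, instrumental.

Attach case instrumental kh- → khnunit.
Attach number dual -fu → khnunitfu.
Apply vowel harmony: khnunitfu → khnunitfi.
Vowel deletion: no change.

khnunitfi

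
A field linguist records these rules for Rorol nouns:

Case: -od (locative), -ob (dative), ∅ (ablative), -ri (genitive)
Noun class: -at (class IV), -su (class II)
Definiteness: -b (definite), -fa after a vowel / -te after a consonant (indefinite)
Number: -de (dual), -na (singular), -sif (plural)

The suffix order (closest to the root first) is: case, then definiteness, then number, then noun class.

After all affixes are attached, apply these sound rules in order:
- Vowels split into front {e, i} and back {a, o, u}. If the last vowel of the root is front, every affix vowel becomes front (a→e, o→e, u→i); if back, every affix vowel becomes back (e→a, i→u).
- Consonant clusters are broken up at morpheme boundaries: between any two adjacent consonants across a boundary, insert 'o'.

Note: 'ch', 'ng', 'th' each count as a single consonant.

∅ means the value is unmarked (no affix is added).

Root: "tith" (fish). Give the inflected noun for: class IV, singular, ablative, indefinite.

tithoteneet

case = ablative: zero marking, form stays tith.
Attach definiteness indefinite -te (after consonant 'th') → tithte.
Attach number singular -na → tithtena.
Attach noun class class IV -at → tithtenaat.
Apply vowel harmony: tithtenaat → tithteneet.
Apply epenthesis: tithteneet → tithoteneet.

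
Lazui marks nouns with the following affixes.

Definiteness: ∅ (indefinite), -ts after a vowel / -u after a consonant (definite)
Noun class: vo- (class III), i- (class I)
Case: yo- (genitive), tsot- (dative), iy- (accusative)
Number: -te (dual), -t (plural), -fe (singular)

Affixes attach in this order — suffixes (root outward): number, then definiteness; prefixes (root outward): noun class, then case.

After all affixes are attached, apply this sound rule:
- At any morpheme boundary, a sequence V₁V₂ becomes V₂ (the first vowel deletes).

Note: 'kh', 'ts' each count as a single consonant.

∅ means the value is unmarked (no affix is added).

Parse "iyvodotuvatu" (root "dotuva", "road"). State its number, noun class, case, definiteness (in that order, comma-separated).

Segment: iy-vo-dotuva-t-u.
number: -t → plural.
noun class: vo- → class III.
case: iy- → accusative.
definiteness: -ts/u → definite.

plural, class III, accusative, definite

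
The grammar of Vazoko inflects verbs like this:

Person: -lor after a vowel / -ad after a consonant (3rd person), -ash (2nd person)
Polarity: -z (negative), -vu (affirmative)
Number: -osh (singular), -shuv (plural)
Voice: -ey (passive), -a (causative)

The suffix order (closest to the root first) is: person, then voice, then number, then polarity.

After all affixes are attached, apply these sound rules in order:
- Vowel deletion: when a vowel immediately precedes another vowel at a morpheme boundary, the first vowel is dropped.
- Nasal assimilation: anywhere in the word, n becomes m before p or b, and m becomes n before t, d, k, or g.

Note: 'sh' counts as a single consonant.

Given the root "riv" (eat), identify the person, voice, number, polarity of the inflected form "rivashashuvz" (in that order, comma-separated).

Segment: riv-ash-a-shuv-z.
person: -ash → 2nd person.
voice: -a → causative.
number: -shuv → plural.
polarity: -z → negative.

2nd person, causative, plural, negative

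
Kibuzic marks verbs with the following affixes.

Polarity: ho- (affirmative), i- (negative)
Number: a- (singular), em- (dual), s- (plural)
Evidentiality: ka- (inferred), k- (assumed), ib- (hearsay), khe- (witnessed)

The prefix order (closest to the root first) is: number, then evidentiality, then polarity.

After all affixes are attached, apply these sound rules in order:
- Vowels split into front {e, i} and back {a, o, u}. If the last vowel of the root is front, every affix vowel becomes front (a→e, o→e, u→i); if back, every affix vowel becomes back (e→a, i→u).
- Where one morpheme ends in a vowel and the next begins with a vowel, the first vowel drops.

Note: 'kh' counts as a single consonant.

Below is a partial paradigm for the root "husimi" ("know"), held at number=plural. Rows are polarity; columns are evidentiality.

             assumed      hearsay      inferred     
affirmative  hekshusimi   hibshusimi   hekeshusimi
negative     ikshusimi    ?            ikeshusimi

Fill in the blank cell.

ibshusimi

Attach number plural s- → shusimi.
Attach evidentiality hearsay ib- → ibshusimi.
Attach polarity negative i- → iibshusimi.
Vowel harmony: no change.
Apply vowel deletion: iibshusimi → ibshusimi.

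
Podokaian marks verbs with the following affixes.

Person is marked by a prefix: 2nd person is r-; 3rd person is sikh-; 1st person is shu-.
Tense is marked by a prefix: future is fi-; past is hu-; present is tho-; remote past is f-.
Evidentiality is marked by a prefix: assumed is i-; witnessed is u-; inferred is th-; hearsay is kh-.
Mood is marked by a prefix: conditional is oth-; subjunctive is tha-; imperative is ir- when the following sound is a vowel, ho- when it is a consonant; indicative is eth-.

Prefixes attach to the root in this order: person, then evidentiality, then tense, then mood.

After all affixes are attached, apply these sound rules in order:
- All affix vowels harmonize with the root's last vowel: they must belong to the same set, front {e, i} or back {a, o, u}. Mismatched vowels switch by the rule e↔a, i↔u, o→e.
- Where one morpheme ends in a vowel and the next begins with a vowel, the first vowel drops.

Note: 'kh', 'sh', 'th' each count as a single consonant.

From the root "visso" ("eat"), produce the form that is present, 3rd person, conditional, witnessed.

Attach person 3rd person sikh- → sikhvisso.
Attach evidentiality witnessed u- → usikhvisso.
Attach tense present tho- → thousikhvisso.
Attach mood conditional oth- → oththousikhvisso.
Apply vowel harmony: oththousikhvisso → oththousukhvisso.
Apply vowel deletion: oththousukhvisso → oththusukhvisso.

oththusukhvisso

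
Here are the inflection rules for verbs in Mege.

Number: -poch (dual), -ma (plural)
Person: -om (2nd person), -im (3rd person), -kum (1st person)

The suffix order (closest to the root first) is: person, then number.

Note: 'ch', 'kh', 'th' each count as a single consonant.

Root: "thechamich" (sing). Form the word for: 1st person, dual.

Attach person 1st person -kum → thechamichkum.
Attach number dual -poch → thechamichkumpoch.

thechamichkumpoch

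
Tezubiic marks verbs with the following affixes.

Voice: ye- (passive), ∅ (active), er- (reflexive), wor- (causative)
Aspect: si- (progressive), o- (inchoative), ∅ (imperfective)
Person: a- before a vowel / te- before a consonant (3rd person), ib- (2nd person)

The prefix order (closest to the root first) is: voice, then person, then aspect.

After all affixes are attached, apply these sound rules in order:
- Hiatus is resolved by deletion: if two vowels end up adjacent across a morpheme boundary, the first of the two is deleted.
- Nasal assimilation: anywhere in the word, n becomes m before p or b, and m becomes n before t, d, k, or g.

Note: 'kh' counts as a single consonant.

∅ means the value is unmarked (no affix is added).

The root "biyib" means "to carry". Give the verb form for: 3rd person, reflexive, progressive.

Attach voice reflexive er- → erbiyib.
Attach person 3rd person a- (before vowel 'e') → aerbiyib.
Attach aspect progressive si- → siaerbiyib.
Apply vowel deletion: siaerbiyib → serbiyib.
Nasal assimilation: no change.

serbiyib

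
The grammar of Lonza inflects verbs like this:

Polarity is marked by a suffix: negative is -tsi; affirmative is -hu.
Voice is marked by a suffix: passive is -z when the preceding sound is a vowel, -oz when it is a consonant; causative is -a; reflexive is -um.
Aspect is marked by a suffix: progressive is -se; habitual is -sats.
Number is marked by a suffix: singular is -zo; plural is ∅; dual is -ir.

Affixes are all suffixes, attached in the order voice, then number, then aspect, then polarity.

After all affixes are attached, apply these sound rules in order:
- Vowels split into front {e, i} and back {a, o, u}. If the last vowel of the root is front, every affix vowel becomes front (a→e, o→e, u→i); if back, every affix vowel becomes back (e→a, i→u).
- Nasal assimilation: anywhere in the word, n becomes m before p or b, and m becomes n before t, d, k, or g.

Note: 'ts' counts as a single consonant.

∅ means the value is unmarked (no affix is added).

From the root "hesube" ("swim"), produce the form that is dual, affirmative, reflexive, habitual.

hesubeimirsetshi

Attach voice reflexive -um → hesubeum.
Attach number dual -ir → hesubeumir.
Attach aspect habitual -sats → hesubeumirsats.
Attach polarity affirmative -hu → hesubeumirsatshu.
Apply vowel harmony: hesubeumirsatshu → hesubeimirsetshi.
Nasal assimilation: no change.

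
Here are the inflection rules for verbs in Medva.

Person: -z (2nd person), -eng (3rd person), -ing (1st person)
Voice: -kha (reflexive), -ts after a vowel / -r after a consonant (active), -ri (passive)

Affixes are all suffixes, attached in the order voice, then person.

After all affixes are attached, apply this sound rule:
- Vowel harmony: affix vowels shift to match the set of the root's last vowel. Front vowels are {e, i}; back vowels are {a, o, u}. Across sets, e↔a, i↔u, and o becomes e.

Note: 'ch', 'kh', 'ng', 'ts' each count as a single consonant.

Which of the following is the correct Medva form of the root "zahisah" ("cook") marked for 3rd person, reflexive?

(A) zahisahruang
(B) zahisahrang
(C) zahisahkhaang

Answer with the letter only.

Attach voice reflexive -kha → zahisahkha.
Attach person 3rd person -eng → zahisahkhaeng.
Apply vowel harmony: zahisahkhaeng → zahisahkhaang.
So the correct form is zahisahkhaang, option (C).
(A) zahisahruang is wrong: it uses passive instead of reflexive for voice.
(B) zahisahrang is wrong: it uses active instead of reflexive for voice.

C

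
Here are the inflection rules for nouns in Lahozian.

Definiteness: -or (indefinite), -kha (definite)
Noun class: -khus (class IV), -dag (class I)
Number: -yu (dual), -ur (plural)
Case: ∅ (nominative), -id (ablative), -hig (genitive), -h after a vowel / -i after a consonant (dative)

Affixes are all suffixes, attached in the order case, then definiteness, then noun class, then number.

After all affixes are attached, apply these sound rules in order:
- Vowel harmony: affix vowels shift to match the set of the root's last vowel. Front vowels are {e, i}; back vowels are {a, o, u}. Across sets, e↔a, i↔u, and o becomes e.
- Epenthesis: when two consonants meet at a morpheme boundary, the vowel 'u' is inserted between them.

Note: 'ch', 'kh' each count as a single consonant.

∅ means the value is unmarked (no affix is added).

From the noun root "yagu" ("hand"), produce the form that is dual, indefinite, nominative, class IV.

yaguorukhusuyu

case = nominative: zero marking, form stays yagu.
Attach definiteness indefinite -or → yaguor.
Attach noun class class IV -khus → yaguorkhus.
Attach number dual -yu → yaguorkhusyu.
Vowel harmony: no change.
Apply epenthesis: yaguorkhusyu → yaguorukhusuyu.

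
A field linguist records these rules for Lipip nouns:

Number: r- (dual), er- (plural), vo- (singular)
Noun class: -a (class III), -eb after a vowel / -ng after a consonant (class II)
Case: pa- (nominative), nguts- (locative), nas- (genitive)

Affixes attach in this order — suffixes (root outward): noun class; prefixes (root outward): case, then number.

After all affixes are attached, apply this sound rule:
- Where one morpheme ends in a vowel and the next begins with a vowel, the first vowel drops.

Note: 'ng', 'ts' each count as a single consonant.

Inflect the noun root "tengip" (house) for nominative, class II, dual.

Attach noun class class II -ng (after consonant 'p') → tengipng.
Attach case nominative pa- → patengipng.
Attach number dual r- → rpatengipng.
Vowel deletion: no change.

rpatengipng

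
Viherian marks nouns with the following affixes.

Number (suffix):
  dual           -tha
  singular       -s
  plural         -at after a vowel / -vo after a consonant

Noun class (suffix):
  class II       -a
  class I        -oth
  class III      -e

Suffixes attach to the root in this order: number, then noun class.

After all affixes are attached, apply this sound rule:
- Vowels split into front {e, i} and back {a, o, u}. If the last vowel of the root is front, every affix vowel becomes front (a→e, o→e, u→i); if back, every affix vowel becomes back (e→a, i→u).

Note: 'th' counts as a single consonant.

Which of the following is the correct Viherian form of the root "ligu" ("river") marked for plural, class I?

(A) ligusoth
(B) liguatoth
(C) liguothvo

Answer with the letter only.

B

Attach number plural -at (after vowel 'u') → liguat.
Attach noun class class I -oth → liguatoth.
Vowel harmony: no change.
So the correct form is liguatoth, option (B).
(C) liguothvo is wrong: it has the affixes in the wrong order.
(A) ligusoth is wrong: it uses singular instead of plural for number.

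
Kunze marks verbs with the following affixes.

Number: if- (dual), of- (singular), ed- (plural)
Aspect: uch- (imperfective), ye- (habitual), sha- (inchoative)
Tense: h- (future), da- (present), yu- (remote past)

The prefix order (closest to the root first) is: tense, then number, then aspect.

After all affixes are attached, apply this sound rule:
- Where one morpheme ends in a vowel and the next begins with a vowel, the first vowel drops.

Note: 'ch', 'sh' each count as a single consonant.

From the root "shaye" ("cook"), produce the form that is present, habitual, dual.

yifdashaye

Attach tense present da- → dashaye.
Attach number dual if- → ifdashaye.
Attach aspect habitual ye- → yeifdashaye.
Apply vowel deletion: yeifdashaye → yifdashaye.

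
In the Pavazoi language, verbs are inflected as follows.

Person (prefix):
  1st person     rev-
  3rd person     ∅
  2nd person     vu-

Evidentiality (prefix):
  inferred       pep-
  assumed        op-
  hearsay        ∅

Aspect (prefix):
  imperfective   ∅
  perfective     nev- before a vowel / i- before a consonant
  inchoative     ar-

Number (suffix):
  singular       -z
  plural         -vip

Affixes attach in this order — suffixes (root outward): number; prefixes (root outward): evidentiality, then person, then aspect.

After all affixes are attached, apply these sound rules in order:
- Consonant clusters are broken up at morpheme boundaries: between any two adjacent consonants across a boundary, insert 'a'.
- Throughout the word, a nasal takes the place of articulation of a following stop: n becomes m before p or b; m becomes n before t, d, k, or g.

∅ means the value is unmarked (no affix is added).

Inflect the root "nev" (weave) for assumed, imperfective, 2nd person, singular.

Attach evidentiality assumed op- → opnev.
Attach person 2nd person vu- → vuopnev.
aspect = imperfective: zero marking, form stays vuopnev.
Attach number singular -z → vuopnevz.
Apply epenthesis: vuopnevz → vuopanevaz.
Nasal assimilation: no change.

vuopanevaz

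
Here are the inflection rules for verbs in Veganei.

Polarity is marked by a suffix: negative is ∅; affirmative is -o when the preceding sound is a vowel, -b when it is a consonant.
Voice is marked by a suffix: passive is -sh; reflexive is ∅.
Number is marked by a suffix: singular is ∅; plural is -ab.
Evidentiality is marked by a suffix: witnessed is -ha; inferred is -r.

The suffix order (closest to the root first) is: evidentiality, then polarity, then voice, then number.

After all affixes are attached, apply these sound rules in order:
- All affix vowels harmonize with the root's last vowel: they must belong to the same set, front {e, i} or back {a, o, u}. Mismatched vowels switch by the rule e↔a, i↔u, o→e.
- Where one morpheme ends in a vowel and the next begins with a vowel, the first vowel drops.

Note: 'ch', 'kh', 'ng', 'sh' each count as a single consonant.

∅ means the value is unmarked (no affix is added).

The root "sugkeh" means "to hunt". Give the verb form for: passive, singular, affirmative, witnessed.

sugkehhesh

Attach evidentiality witnessed -ha → sugkehha.
Attach polarity affirmative -o (after vowel 'a') → sugkehhao.
Attach voice passive -sh → sugkehhaosh.
number = singular: zero marking, form stays sugkehhaosh.
Apply vowel harmony: sugkehhaosh → sugkehheesh.
Apply vowel deletion: sugkehheesh → sugkehhesh.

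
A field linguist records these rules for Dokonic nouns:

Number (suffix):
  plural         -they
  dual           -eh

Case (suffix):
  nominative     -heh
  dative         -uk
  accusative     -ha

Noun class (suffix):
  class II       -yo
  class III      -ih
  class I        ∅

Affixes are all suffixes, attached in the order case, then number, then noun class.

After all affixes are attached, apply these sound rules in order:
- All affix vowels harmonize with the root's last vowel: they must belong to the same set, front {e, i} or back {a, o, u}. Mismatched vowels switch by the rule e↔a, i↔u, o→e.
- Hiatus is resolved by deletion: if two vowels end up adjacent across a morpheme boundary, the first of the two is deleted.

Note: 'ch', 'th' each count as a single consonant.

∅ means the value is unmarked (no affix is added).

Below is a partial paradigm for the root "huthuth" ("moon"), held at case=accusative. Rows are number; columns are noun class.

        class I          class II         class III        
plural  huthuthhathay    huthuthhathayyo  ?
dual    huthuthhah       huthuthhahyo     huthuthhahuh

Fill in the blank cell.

Attach case accusative -ha → huthuthha.
Attach number plural -they → huthuthhathey.
Attach noun class class III -ih → huthuthhatheyih.
Apply vowel harmony: huthuthhatheyih → huthuthhathayuh.
Vowel deletion: no change.

huthuthhathayuh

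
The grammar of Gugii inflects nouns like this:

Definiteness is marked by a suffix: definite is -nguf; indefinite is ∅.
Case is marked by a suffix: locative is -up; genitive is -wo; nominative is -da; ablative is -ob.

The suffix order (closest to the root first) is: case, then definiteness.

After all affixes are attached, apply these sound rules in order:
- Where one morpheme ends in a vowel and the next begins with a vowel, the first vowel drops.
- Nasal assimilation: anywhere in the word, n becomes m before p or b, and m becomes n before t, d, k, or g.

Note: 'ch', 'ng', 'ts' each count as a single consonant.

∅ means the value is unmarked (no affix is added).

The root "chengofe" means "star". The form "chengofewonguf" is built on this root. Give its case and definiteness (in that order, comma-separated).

Segment: chengofe-wo-nguf.
case: -wo → genitive.
definiteness: -nguf → definite.

genitive, definite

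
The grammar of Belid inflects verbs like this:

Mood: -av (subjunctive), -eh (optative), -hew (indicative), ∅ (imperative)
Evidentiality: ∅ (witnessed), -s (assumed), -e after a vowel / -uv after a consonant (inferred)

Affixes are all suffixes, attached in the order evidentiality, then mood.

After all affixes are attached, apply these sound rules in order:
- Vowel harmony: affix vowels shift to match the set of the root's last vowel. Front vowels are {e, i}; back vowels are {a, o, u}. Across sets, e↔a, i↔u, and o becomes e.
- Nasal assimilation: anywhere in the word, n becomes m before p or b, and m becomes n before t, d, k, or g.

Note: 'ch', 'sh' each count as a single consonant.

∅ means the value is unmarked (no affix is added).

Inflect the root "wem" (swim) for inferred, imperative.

Attach evidentiality inferred -uv (after consonant 'm') → wemuv.
mood = imperative: zero marking, form stays wemuv.
Apply vowel harmony: wemuv → wemiv.
Nasal assimilation: no change.

wemiv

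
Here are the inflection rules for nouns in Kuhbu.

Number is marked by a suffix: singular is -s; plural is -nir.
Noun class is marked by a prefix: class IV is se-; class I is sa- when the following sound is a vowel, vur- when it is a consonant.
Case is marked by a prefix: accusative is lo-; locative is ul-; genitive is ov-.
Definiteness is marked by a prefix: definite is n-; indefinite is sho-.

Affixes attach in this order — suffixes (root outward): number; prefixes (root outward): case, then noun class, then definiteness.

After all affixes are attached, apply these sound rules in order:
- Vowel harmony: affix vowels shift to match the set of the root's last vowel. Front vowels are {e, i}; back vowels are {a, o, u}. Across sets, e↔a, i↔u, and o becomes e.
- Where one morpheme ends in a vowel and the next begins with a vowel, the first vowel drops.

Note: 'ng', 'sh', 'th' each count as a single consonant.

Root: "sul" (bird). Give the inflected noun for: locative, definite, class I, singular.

Attach number singular -s → suls.
Attach case locative ul- → ulsuls.
Attach noun class class I sa- (before vowel 'u') → saulsuls.
Attach definiteness definite n- → nsaulsuls.
Vowel harmony: no change.
Apply vowel deletion: nsaulsuls → nsulsuls.

nsulsuls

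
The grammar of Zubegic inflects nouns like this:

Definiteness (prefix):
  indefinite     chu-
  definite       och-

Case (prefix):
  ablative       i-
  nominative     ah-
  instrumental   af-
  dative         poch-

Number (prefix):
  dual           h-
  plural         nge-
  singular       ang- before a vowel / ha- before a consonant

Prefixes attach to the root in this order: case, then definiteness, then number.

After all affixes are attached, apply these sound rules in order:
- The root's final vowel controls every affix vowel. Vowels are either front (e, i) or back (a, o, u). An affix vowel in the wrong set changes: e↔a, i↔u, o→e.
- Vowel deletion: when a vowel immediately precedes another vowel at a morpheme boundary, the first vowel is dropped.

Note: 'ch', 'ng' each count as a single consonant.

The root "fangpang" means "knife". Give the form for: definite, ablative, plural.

ngochufangpang

Attach case ablative i- → ifangpang.
Attach definiteness definite och- → ochifangpang.
Attach number plural nge- → ngeochifangpang.
Apply vowel harmony: ngeochifangpang → ngaochufangpang.
Apply vowel deletion: ngaochufangpang → ngochufangpang.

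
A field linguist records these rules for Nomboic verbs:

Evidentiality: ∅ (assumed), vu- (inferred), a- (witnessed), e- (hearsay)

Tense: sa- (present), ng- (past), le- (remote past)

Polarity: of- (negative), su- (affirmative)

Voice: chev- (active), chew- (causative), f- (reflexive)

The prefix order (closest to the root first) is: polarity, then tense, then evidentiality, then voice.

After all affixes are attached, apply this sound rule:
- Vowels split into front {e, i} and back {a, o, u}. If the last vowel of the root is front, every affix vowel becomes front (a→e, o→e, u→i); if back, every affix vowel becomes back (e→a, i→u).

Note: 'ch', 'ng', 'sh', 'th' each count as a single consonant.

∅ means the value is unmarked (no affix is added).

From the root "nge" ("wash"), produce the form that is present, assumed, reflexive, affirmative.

Attach polarity affirmative su- → sunge.
Attach tense present sa- → sasunge.
evidentiality = assumed: zero marking, form stays sasunge.
Attach voice reflexive f- → fsasunge.
Apply vowel harmony: fsasunge → fsesinge.

fsesinge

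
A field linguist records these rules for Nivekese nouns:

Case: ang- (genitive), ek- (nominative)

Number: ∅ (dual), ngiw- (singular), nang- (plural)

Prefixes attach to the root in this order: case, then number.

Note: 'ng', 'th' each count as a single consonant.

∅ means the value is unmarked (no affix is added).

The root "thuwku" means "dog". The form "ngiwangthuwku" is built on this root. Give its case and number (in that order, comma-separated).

Segment: ngiw-ang-thuwku.
case: ang- → genitive.
number: ngiw- → singular.

genitive, singular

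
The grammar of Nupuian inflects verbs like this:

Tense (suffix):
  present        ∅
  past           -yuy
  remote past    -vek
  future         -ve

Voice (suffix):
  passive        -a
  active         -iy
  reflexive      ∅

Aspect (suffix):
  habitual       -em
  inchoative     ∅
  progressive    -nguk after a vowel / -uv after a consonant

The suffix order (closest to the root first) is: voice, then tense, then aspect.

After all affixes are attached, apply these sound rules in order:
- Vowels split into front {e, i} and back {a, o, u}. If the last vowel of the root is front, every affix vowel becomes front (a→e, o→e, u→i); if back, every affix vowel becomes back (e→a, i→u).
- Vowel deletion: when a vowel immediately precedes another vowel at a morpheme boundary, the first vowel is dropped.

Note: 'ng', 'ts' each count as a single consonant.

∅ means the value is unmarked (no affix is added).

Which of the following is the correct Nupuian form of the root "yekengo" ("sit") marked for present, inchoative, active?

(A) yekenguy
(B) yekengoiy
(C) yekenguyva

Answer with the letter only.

A

Attach voice active -iy → yekengoiy.
tense = present: zero marking, form stays yekengoiy.
aspect = inchoative: zero marking, form stays yekengoiy.
Apply vowel harmony: yekengoiy → yekengouy.
Apply vowel deletion: yekengouy → yekenguy.
So the correct form is yekenguy, option (A).
(C) yekenguyva is wrong: it uses future instead of present for tense.
(B) yekengoiy is wrong: it fails to apply the sound rule(s).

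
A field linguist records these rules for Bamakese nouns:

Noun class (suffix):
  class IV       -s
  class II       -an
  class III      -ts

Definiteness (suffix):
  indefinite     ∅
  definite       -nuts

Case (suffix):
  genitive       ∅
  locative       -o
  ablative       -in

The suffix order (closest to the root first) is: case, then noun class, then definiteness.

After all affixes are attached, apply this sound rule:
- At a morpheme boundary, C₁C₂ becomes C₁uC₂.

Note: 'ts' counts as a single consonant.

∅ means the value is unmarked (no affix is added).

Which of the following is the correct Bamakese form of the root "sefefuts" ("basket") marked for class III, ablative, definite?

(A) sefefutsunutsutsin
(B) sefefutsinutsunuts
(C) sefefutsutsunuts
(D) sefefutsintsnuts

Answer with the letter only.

Attach case ablative -in → sefefutsin.
Attach noun class class III -ts → sefefutsints.
Attach definiteness definite -nuts → sefefutsintsnuts.
Apply epenthesis: sefefutsintsnuts → sefefutsinutsunuts.
So the correct form is sefefutsinutsunuts, option (B).
(D) sefefutsintsnuts is wrong: it fails to apply the sound rule(s).
(C) sefefutsutsunuts is wrong: it uses genitive instead of ablative for case.
(A) sefefutsunutsutsin is wrong: it has the affixes in the wrong order.

B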